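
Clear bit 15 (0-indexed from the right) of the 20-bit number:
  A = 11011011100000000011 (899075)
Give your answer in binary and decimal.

Mask = ~(1 << 15) = 11110111111111111111
Bit 15 of A is 1, so AND-ing with the mask clears it to 0.
  11011011100000000011
& 11110111111111111111
----------------------
  11010011100000000011

Answer: 11010011100000000011 (866307)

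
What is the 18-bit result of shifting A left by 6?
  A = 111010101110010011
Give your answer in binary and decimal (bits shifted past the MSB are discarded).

Shift left by 6: drop the top 6 bit(s), append 6 zero(s) on the right.
  111010101110010011  ->  discard [111010], keep [101110010011], append 000000
= 101110010011000000

Answer: 101110010011000000 (189632)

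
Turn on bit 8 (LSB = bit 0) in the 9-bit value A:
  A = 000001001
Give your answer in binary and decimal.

Mask = 1 << 8 = 100000000
Bit 8 of A is 0, so OR-ing with the mask flips it to 1.
  000001001
| 100000000
-----------
  100001001

Answer: 100001001 (265)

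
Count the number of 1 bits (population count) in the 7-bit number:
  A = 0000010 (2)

0000010
1-bits at positions (from bit 0 = LSB): 1
Count = 1

Answer: 1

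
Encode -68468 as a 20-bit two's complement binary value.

1. Binary of +68468:  00010000101101110100
2. Invert bits:     11101111010010001011
3. Add 1:           11101111010010001100

Answer: 11101111010010001100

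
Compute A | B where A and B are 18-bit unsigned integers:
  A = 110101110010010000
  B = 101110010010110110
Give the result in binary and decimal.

Apply | to each column (1 where either bit is 1):
  110101110010010000
| 101110010010110110
--------------------
  111111110010110110

Answer: 111111110010110110 (261302)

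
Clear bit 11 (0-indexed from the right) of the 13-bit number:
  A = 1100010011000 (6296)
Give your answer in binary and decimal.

Mask = ~(1 << 11) = 1011111111111
Bit 11 of A is 1, so AND-ing with the mask clears it to 0.
  1100010011000
& 1011111111111
---------------
  1000010011000

Answer: 1000010011000 (4248)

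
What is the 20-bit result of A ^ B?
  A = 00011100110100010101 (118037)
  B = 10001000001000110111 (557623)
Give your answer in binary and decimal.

Apply ^ to each column (1 where bits differ):
  00011100110100010101
^ 10001000001000110111
----------------------
  10010100111100100010

Answer: 10010100111100100010 (610082)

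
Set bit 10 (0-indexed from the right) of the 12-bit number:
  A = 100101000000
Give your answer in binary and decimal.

Mask = 1 << 10 = 010000000000
Bit 10 of A is 0, so OR-ing with the mask flips it to 1.
  100101000000
| 010000000000
--------------
  110101000000

Answer: 110101000000 (3392)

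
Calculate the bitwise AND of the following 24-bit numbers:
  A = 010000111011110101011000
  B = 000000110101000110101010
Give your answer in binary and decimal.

Apply & to each column (1 only where both bits are 1):
  010000111011110101011000
& 000000110101000110101010
--------------------------
  000000110001000100001000

Answer: 000000110001000100001000 (200968)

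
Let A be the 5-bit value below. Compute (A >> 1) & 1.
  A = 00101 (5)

Bit 1 is the 2nd from the right.
  00101
     ^
That bit is 0.

Answer: 0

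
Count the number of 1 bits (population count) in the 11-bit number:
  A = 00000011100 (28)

00000011100
1-bits at positions (from bit 0 = LSB): 2, 3, 4
Count = 3

Answer: 3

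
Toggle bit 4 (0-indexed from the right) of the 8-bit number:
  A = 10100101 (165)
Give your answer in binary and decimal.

Mask = 1 << 4 = 00010000
Bit 4 of A is 0; XOR with the mask flips it to 1.
  10100101
^ 00010000
----------
  10110101

Answer: 10110101 (181)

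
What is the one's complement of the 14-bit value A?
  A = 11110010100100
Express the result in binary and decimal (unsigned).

Flip each bit (0->1, 1->0):
  11110010100100
  00001101011011

Answer: 00001101011011 (859)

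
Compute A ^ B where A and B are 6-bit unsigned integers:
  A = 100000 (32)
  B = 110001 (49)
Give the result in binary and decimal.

Apply ^ to each column (1 where bits differ):
  100000
^ 110001
--------
  010001

Answer: 010001 (17)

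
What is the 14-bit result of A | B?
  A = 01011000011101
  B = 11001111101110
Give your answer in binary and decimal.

Apply | to each column (1 where either bit is 1):
  01011000011101
| 11001111101110
----------------
  11011111111111

Answer: 11011111111111 (14335)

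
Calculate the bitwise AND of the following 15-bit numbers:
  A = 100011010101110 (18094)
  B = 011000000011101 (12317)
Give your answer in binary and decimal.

Apply & to each column (1 only where both bits are 1):
  100011010101110
& 011000000011101
-----------------
  000000000001100

Answer: 000000000001100 (12)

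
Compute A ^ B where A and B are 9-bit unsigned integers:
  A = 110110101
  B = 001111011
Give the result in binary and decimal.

Apply ^ to each column (1 where bits differ):
  110110101
^ 001111011
-----------
  111001110

Answer: 111001110 (462)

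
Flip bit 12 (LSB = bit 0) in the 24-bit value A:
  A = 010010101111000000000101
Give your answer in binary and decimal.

Mask = 1 << 12 = 000000000001000000000000
Bit 12 of A is 1; XOR with the mask flips it to 0.
  010010101111000000000101
^ 000000000001000000000000
--------------------------
  010010101110000000000101

Answer: 010010101110000000000101 (4907013)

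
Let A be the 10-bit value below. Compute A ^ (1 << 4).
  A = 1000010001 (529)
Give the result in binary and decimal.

Mask = 1 << 4 = 0000010000
Bit 4 of A is 1; XOR with the mask flips it to 0.
  1000010001
^ 0000010000
------------
  1000000001

Answer: 1000000001 (513)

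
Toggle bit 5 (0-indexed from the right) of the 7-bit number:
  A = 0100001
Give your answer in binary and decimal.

Mask = 1 << 5 = 0100000
Bit 5 of A is 1; XOR with the mask flips it to 0.
  0100001
^ 0100000
---------
  0000001

Answer: 0000001 (1)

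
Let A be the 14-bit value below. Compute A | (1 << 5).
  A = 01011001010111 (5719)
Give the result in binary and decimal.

Mask = 1 << 5 = 00000000100000
Bit 5 of A is 0, so OR-ing with the mask flips it to 1.
  01011001010111
| 00000000100000
----------------
  01011001110111

Answer: 01011001110111 (5751)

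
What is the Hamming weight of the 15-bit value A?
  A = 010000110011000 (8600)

010000110011000
1-bits at positions (from bit 0 = LSB): 3, 4, 7, 8, 13
Count = 5

Answer: 5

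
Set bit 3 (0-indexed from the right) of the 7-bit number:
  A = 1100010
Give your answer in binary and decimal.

Mask = 1 << 3 = 0001000
Bit 3 of A is 0, so OR-ing with the mask flips it to 1.
  1100010
| 0001000
---------
  1101010

Answer: 1101010 (106)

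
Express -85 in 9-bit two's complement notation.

1. Binary of +85:  001010101
2. Invert bits:     110101010
3. Add 1:           110101011

Answer: 110101011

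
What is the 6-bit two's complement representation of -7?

1. Binary of +7:  000111
2. Invert bits:     111000
3. Add 1:           111001

Answer: 111001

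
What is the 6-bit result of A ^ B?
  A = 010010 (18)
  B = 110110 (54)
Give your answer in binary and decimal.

Apply ^ to each column (1 where bits differ):
  010010
^ 110110
--------
  100100

Answer: 100100 (36)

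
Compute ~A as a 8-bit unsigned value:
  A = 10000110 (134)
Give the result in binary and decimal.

Flip each bit (0->1, 1->0):
  10000110
  01111001

Answer: 01111001 (121)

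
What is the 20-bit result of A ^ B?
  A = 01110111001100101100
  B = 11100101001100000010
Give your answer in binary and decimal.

Apply ^ to each column (1 where bits differ):
  01110111001100101100
^ 11100101001100000010
----------------------
  10010010000000101110

Answer: 10010010000000101110 (598062)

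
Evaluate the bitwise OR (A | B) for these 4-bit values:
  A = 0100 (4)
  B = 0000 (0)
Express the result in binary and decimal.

Apply | to each column (1 where either bit is 1):
  0100
| 0000
------
  0100

Answer: 0100 (4)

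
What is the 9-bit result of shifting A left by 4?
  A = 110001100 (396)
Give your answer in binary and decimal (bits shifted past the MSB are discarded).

Shift left by 4: drop the top 4 bit(s), append 4 zero(s) on the right.
  110001100  ->  discard [1100], keep [01100], append 0000
= 011000000

Answer: 011000000 (192)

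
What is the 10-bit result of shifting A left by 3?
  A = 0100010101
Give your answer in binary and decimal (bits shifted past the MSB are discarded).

Shift left by 3: drop the top 3 bit(s), append 3 zero(s) on the right.
  0100010101  ->  discard [010], keep [0010101], append 000
= 0010101000

Answer: 0010101000 (168)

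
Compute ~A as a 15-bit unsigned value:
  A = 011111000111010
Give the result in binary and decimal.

Flip each bit (0->1, 1->0):
  011111000111010
  100000111000101

Answer: 100000111000101 (16837)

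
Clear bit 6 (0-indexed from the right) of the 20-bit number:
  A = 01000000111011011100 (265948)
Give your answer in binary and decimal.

Mask = ~(1 << 6) = 11111111111110111111
Bit 6 of A is 1, so AND-ing with the mask clears it to 0.
  01000000111011011100
& 11111111111110111111
----------------------
  01000000111010011100

Answer: 01000000111010011100 (265884)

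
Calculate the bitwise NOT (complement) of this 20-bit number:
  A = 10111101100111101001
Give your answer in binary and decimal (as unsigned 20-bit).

Flip each bit (0->1, 1->0):
  10111101100111101001
  01000010011000010110

Answer: 01000010011000010110 (271894)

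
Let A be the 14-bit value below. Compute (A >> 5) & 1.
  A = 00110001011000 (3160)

Bit 5 is the 6th from the right.
  00110001011000
          ^
That bit is 0.

Answer: 0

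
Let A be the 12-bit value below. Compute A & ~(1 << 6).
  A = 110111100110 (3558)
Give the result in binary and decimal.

Mask = ~(1 << 6) = 111110111111
Bit 6 of A is 1, so AND-ing with the mask clears it to 0.
  110111100110
& 111110111111
--------------
  110110100110

Answer: 110110100110 (3494)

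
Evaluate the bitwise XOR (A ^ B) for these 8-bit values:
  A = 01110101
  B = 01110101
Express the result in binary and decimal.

Apply ^ to each column (1 where bits differ):
  01110101
^ 01110101
----------
  00000000

Answer: 00000000 (0)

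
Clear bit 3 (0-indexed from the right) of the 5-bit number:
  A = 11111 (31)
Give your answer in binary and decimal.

Mask = ~(1 << 3) = 10111
Bit 3 of A is 1, so AND-ing with the mask clears it to 0.
  11111
& 10111
-------
  10111

Answer: 10111 (23)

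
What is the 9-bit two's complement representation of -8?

1. Binary of +8:  000001000
2. Invert bits:     111110111
3. Add 1:           111111000

Answer: 111111000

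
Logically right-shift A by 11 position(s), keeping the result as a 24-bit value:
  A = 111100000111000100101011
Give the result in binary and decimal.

Logical shift right by 11: drop the bottom 11 bit(s), prepend 11 zero(s) on the left.
  111100000111000100101011  ->  keep [1111000001110], discard [00100101011], prepend 00000000000
= 000000000001111000001110

Answer: 000000000001111000001110 (7694)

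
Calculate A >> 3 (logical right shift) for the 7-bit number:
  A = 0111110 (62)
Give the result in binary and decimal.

Logical shift right by 3: drop the bottom 3 bit(s), prepend 3 zero(s) on the left.
  0111110  ->  keep [0111], discard [110], prepend 000
= 0000111

Answer: 0000111 (7)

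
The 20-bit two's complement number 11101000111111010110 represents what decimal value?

MSB is 1, so the value is negative. Find the magnitude:
1. Invert bits:  00010111000000101001
2. Add 1:        00010111000000101010  = 94250
3. Apply sign:   -94250

Answer: -94250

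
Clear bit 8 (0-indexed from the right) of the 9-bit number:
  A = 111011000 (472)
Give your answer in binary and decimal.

Mask = ~(1 << 8) = 011111111
Bit 8 of A is 1, so AND-ing with the mask clears it to 0.
  111011000
& 011111111
-----------
  011011000

Answer: 011011000 (216)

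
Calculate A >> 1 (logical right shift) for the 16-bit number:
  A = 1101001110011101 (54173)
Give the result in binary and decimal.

Logical shift right by 1: drop the bottom 1 bit(s), prepend 1 zero(s) on the left.
  1101001110011101  ->  keep [110100111001110], discard [1], prepend 0
= 0110100111001110

Answer: 0110100111001110 (27086)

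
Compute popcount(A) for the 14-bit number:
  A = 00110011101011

00110011101011
1-bits at positions (from bit 0 = LSB): 0, 1, 3, 5, 6, 7, 10, 11
Count = 8

Answer: 8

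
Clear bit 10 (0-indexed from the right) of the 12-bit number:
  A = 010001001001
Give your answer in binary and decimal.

Mask = ~(1 << 10) = 101111111111
Bit 10 of A is 1, so AND-ing with the mask clears it to 0.
  010001001001
& 101111111111
--------------
  000001001001

Answer: 000001001001 (73)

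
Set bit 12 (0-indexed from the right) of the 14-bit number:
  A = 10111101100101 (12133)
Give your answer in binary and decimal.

Mask = 1 << 12 = 01000000000000
Bit 12 of A is 0, so OR-ing with the mask flips it to 1.
  10111101100101
| 01000000000000
----------------
  11111101100101

Answer: 11111101100101 (16229)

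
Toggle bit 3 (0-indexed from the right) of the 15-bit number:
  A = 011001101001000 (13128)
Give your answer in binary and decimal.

Mask = 1 << 3 = 000000000001000
Bit 3 of A is 1; XOR with the mask flips it to 0.
  011001101001000
^ 000000000001000
-----------------
  011001101000000

Answer: 011001101000000 (13120)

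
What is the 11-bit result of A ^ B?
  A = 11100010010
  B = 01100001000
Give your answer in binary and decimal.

Apply ^ to each column (1 where bits differ):
  11100010010
^ 01100001000
-------------
  10000011010

Answer: 10000011010 (1050)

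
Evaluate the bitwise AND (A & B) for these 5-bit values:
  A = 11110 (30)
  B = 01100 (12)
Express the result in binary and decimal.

Apply & to each column (1 only where both bits are 1):
  11110
& 01100
-------
  01100

Answer: 01100 (12)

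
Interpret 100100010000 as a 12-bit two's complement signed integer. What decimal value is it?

MSB is 1, so the value is negative. Find the magnitude:
1. Invert bits:  011011101111
2. Add 1:        011011110000  = 1776
3. Apply sign:   -1776

Answer: -1776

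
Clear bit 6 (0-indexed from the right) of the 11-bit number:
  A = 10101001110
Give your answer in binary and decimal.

Mask = ~(1 << 6) = 11110111111
Bit 6 of A is 1, so AND-ing with the mask clears it to 0.
  10101001110
& 11110111111
-------------
  10100001110

Answer: 10100001110 (1294)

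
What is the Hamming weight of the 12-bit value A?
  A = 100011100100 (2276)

100011100100
1-bits at positions (from bit 0 = LSB): 2, 5, 6, 7, 11
Count = 5

Answer: 5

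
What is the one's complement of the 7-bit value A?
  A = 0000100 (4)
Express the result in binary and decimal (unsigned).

Flip each bit (0->1, 1->0):
  0000100
  1111011

Answer: 1111011 (123)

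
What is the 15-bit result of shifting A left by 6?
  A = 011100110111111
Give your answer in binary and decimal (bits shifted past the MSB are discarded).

Shift left by 6: drop the top 6 bit(s), append 6 zero(s) on the right.
  011100110111111  ->  discard [011100], keep [110111111], append 000000
= 110111111000000

Answer: 110111111000000 (28608)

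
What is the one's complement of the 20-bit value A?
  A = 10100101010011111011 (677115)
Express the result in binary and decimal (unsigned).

Flip each bit (0->1, 1->0):
  10100101010011111011
  01011010101100000100

Answer: 01011010101100000100 (371460)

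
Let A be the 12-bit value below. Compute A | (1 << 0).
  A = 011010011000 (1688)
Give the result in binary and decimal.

Mask = 1 << 0 = 000000000001
Bit 0 of A is 0, so OR-ing with the mask flips it to 1.
  011010011000
| 000000000001
--------------
  011010011001

Answer: 011010011001 (1689)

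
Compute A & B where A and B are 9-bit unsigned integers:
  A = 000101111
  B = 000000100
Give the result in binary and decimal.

Apply & to each column (1 only where both bits are 1):
  000101111
& 000000100
-----------
  000000100

Answer: 000000100 (4)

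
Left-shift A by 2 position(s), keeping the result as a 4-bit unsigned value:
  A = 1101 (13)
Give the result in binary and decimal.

Shift left by 2: drop the top 2 bit(s), append 2 zero(s) on the right.
  1101  ->  discard [11], keep [01], append 00
= 0100

Answer: 0100 (4)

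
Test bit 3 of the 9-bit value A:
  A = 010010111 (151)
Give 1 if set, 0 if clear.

Bit 3 is the 4th from the right.
  010010111
       ^
That bit is 0.

Answer: 0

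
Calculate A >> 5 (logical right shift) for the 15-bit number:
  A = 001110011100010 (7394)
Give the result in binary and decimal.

Logical shift right by 5: drop the bottom 5 bit(s), prepend 5 zero(s) on the left.
  001110011100010  ->  keep [0011100111], discard [00010], prepend 00000
= 000000011100111

Answer: 000000011100111 (231)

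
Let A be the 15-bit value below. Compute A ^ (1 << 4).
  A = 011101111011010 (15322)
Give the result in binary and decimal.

Mask = 1 << 4 = 000000000010000
Bit 4 of A is 1; XOR with the mask flips it to 0.
  011101111011010
^ 000000000010000
-----------------
  011101111001010

Answer: 011101111001010 (15306)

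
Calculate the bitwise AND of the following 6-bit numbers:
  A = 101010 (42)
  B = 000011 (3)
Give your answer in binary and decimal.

Apply & to each column (1 only where both bits are 1):
  101010
& 000011
--------
  000010

Answer: 000010 (2)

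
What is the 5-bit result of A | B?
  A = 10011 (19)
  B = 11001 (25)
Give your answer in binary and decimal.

Apply | to each column (1 where either bit is 1):
  10011
| 11001
-------
  11011

Answer: 11011 (27)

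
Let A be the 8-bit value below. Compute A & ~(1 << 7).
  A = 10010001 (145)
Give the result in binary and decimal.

Mask = ~(1 << 7) = 01111111
Bit 7 of A is 1, so AND-ing with the mask clears it to 0.
  10010001
& 01111111
----------
  00010001

Answer: 00010001 (17)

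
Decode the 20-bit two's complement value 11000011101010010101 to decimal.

MSB is 1, so the value is negative. Find the magnitude:
1. Invert bits:  00111100010101101010
2. Add 1:        00111100010101101011  = 247147
3. Apply sign:   -247147

Answer: -247147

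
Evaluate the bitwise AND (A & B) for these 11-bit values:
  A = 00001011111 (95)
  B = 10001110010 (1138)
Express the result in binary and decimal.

Apply & to each column (1 only where both bits are 1):
  00001011111
& 10001110010
-------------
  00001010010

Answer: 00001010010 (82)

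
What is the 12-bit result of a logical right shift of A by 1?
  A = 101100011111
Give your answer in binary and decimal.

Logical shift right by 1: drop the bottom 1 bit(s), prepend 1 zero(s) on the left.
  101100011111  ->  keep [10110001111], discard [1], prepend 0
= 010110001111

Answer: 010110001111 (1423)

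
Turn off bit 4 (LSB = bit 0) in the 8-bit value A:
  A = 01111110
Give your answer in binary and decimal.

Mask = ~(1 << 4) = 11101111
Bit 4 of A is 1, so AND-ing with the mask clears it to 0.
  01111110
& 11101111
----------
  01101110

Answer: 01101110 (110)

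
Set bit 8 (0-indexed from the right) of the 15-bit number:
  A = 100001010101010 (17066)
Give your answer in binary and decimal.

Mask = 1 << 8 = 000000100000000
Bit 8 of A is 0, so OR-ing with the mask flips it to 1.
  100001010101010
| 000000100000000
-----------------
  100001110101010

Answer: 100001110101010 (17322)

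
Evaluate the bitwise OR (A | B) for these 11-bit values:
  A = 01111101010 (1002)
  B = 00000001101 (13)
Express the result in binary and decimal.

Apply | to each column (1 where either bit is 1):
  01111101010
| 00000001101
-------------
  01111101111

Answer: 01111101111 (1007)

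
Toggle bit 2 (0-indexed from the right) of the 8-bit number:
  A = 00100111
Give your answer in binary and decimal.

Mask = 1 << 2 = 00000100
Bit 2 of A is 1; XOR with the mask flips it to 0.
  00100111
^ 00000100
----------
  00100011

Answer: 00100011 (35)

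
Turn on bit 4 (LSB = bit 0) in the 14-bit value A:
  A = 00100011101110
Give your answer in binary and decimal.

Mask = 1 << 4 = 00000000010000
Bit 4 of A is 0, so OR-ing with the mask flips it to 1.
  00100011101110
| 00000000010000
----------------
  00100011111110

Answer: 00100011111110 (2302)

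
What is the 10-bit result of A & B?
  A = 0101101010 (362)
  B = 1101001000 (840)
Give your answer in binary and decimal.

Apply & to each column (1 only where both bits are 1):
  0101101010
& 1101001000
------------
  0101001000

Answer: 0101001000 (328)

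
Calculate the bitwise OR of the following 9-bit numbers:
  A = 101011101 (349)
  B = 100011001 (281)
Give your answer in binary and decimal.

Apply | to each column (1 where either bit is 1):
  101011101
| 100011001
-----------
  101011101

Answer: 101011101 (349)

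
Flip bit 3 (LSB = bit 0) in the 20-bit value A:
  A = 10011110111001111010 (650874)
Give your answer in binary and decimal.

Mask = 1 << 3 = 00000000000000001000
Bit 3 of A is 1; XOR with the mask flips it to 0.
  10011110111001111010
^ 00000000000000001000
----------------------
  10011110111001110010

Answer: 10011110111001110010 (650866)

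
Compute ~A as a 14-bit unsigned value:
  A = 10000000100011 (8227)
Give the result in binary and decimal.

Flip each bit (0->1, 1->0):
  10000000100011
  01111111011100

Answer: 01111111011100 (8156)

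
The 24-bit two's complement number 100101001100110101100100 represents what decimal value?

MSB is 1, so the value is negative. Find the magnitude:
1. Invert bits:  011010110011001010011011
2. Add 1:        011010110011001010011100  = 7025308
3. Apply sign:   -7025308

Answer: -7025308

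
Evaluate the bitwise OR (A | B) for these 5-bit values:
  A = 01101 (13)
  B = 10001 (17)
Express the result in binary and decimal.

Apply | to each column (1 where either bit is 1):
  01101
| 10001
-------
  11101

Answer: 11101 (29)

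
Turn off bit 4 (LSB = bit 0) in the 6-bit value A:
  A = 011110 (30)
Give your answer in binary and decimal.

Mask = ~(1 << 4) = 101111
Bit 4 of A is 1, so AND-ing with the mask clears it to 0.
  011110
& 101111
--------
  001110

Answer: 001110 (14)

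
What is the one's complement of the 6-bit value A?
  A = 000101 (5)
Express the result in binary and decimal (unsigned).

Flip each bit (0->1, 1->0):
  000101
  111010

Answer: 111010 (58)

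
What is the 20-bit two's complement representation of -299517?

1. Binary of +299517:  01001001000111111101
2. Invert bits:     10110110111000000010
3. Add 1:           10110110111000000011

Answer: 10110110111000000011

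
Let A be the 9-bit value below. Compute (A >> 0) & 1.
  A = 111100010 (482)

Bit 0 is the 1st from the right.
  111100010
          ^
That bit is 0.

Answer: 0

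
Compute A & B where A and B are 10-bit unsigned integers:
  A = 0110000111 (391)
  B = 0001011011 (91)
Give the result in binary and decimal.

Apply & to each column (1 only where both bits are 1):
  0110000111
& 0001011011
------------
  0000000011

Answer: 0000000011 (3)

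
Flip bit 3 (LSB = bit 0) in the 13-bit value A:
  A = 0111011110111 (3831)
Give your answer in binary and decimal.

Mask = 1 << 3 = 0000000001000
Bit 3 of A is 0; XOR with the mask flips it to 1.
  0111011110111
^ 0000000001000
---------------
  0111011111111

Answer: 0111011111111 (3839)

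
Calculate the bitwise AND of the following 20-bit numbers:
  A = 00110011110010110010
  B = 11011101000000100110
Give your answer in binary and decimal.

Apply & to each column (1 only where both bits are 1):
  00110011110010110010
& 11011101000000100110
----------------------
  00010001000000100010

Answer: 00010001000000100010 (69666)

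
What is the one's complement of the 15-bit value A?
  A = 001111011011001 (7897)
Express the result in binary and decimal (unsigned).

Flip each bit (0->1, 1->0):
  001111011011001
  110000100100110

Answer: 110000100100110 (24870)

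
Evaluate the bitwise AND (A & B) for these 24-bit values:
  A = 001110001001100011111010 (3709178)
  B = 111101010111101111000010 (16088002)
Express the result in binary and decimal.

Apply & to each column (1 only where both bits are 1):
  001110001001100011111010
& 111101010111101111000010
--------------------------
  001100000001100011000010

Answer: 001100000001100011000010 (3152066)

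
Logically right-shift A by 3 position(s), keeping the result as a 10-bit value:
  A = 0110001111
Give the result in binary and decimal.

Logical shift right by 3: drop the bottom 3 bit(s), prepend 3 zero(s) on the left.
  0110001111  ->  keep [0110001], discard [111], prepend 000
= 0000110001

Answer: 0000110001 (49)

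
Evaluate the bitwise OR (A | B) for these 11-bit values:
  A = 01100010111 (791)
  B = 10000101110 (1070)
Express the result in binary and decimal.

Apply | to each column (1 where either bit is 1):
  01100010111
| 10000101110
-------------
  11100111111

Answer: 11100111111 (1855)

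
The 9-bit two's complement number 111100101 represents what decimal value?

MSB is 1, so the value is negative. Find the magnitude:
1. Invert bits:  000011010
2. Add 1:        000011011  = 27
3. Apply sign:   -27

Answer: -27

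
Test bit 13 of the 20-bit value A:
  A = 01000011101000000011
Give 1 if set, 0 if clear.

Bit 13 is the 14th from the right.
  01000011101000000011
        ^
That bit is 1.

Answer: 1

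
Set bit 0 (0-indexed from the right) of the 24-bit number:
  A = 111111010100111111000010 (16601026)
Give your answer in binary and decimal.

Mask = 1 << 0 = 000000000000000000000001
Bit 0 of A is 0, so OR-ing with the mask flips it to 1.
  111111010100111111000010
| 000000000000000000000001
--------------------------
  111111010100111111000011

Answer: 111111010100111111000011 (16601027)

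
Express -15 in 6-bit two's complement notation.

1. Binary of +15:  001111
2. Invert bits:     110000
3. Add 1:           110001

Answer: 110001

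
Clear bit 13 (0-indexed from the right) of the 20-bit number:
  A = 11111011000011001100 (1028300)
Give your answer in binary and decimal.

Mask = ~(1 << 13) = 11111101111111111111
Bit 13 of A is 1, so AND-ing with the mask clears it to 0.
  11111011000011001100
& 11111101111111111111
----------------------
  11111001000011001100

Answer: 11111001000011001100 (1020108)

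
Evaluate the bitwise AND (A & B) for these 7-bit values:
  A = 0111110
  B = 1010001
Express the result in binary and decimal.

Apply & to each column (1 only where both bits are 1):
  0111110
& 1010001
---------
  0010000

Answer: 0010000 (16)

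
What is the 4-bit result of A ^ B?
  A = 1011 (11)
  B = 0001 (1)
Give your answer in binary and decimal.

Apply ^ to each column (1 where bits differ):
  1011
^ 0001
------
  1010

Answer: 1010 (10)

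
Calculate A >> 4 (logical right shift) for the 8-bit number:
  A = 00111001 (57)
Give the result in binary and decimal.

Logical shift right by 4: drop the bottom 4 bit(s), prepend 4 zero(s) on the left.
  00111001  ->  keep [0011], discard [1001], prepend 0000
= 00000011

Answer: 00000011 (3)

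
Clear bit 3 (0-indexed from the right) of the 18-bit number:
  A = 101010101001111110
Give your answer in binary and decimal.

Mask = ~(1 << 3) = 111111111111110111
Bit 3 of A is 1, so AND-ing with the mask clears it to 0.
  101010101001111110
& 111111111111110111
--------------------
  101010101001110110

Answer: 101010101001110110 (174710)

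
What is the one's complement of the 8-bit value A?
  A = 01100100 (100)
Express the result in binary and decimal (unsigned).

Flip each bit (0->1, 1->0):
  01100100
  10011011

Answer: 10011011 (155)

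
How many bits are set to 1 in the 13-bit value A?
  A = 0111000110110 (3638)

0111000110110
1-bits at positions (from bit 0 = LSB): 1, 2, 4, 5, 9, 10, 11
Count = 7

Answer: 7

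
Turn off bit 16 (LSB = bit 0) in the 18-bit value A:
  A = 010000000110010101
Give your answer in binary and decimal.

Mask = ~(1 << 16) = 101111111111111111
Bit 16 of A is 1, so AND-ing with the mask clears it to 0.
  010000000110010101
& 101111111111111111
--------------------
  000000000110010101

Answer: 000000000110010101 (405)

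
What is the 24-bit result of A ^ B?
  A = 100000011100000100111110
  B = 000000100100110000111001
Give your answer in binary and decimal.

Apply ^ to each column (1 where bits differ):
  100000011100000100111110
^ 000000100100110000111001
--------------------------
  100000111000110100000111

Answer: 100000111000110100000111 (8621319)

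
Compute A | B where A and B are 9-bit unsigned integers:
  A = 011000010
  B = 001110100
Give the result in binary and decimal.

Apply | to each column (1 where either bit is 1):
  011000010
| 001110100
-----------
  011110110

Answer: 011110110 (246)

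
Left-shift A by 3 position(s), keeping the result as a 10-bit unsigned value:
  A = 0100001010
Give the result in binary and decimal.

Shift left by 3: drop the top 3 bit(s), append 3 zero(s) on the right.
  0100001010  ->  discard [010], keep [0001010], append 000
= 0001010000

Answer: 0001010000 (80)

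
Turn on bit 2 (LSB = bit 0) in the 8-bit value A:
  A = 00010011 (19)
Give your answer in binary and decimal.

Mask = 1 << 2 = 00000100
Bit 2 of A is 0, so OR-ing with the mask flips it to 1.
  00010011
| 00000100
----------
  00010111

Answer: 00010111 (23)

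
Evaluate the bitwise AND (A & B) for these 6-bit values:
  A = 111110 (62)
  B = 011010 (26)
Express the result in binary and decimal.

Apply & to each column (1 only where both bits are 1):
  111110
& 011010
--------
  011010

Answer: 011010 (26)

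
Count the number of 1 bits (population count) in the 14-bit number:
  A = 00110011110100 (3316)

00110011110100
1-bits at positions (from bit 0 = LSB): 2, 4, 5, 6, 7, 10, 11
Count = 7

Answer: 7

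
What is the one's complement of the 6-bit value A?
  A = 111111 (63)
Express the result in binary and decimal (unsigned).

Flip each bit (0->1, 1->0):
  111111
  000000

Answer: 000000 (0)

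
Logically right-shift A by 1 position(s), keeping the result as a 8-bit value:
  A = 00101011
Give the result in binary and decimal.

Logical shift right by 1: drop the bottom 1 bit(s), prepend 1 zero(s) on the left.
  00101011  ->  keep [0010101], discard [1], prepend 0
= 00010101

Answer: 00010101 (21)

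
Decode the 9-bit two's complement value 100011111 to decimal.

MSB is 1, so the value is negative. Find the magnitude:
1. Invert bits:  011100000
2. Add 1:        011100001  = 225
3. Apply sign:   -225

Answer: -225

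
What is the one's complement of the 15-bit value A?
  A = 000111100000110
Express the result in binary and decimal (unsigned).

Flip each bit (0->1, 1->0):
  000111100000110
  111000011111001

Answer: 111000011111001 (28921)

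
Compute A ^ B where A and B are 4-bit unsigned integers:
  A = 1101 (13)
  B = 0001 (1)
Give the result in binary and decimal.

Apply ^ to each column (1 where bits differ):
  1101
^ 0001
------
  1100

Answer: 1100 (12)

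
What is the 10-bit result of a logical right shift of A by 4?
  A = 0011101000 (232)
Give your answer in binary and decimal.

Logical shift right by 4: drop the bottom 4 bit(s), prepend 4 zero(s) on the left.
  0011101000  ->  keep [001110], discard [1000], prepend 0000
= 0000001110

Answer: 0000001110 (14)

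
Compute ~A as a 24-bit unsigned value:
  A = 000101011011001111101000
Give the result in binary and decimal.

Flip each bit (0->1, 1->0):
  000101011011001111101000
  111010100100110000010111

Answer: 111010100100110000010111 (15354903)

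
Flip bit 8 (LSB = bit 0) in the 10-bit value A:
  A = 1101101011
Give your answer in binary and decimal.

Mask = 1 << 8 = 0100000000
Bit 8 of A is 1; XOR with the mask flips it to 0.
  1101101011
^ 0100000000
------------
  1001101011

Answer: 1001101011 (619)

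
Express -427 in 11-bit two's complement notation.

1. Binary of +427:  00110101011
2. Invert bits:     11001010100
3. Add 1:           11001010101

Answer: 11001010101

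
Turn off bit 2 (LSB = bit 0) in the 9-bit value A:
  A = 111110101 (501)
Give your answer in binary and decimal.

Mask = ~(1 << 2) = 111111011
Bit 2 of A is 1, so AND-ing with the mask clears it to 0.
  111110101
& 111111011
-----------
  111110001

Answer: 111110001 (497)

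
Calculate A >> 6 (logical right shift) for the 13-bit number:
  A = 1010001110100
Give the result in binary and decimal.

Logical shift right by 6: drop the bottom 6 bit(s), prepend 6 zero(s) on the left.
  1010001110100  ->  keep [1010001], discard [110100], prepend 000000
= 0000001010001

Answer: 0000001010001 (81)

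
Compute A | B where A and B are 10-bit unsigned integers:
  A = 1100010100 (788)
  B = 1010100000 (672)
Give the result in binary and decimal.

Apply | to each column (1 where either bit is 1):
  1100010100
| 1010100000
------------
  1110110100

Answer: 1110110100 (948)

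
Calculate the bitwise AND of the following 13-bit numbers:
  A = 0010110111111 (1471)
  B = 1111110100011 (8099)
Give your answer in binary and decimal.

Apply & to each column (1 only where both bits are 1):
  0010110111111
& 1111110100011
---------------
  0010110100011

Answer: 0010110100011 (1443)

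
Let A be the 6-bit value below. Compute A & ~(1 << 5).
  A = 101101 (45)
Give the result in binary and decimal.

Mask = ~(1 << 5) = 011111
Bit 5 of A is 1, so AND-ing with the mask clears it to 0.
  101101
& 011111
--------
  001101

Answer: 001101 (13)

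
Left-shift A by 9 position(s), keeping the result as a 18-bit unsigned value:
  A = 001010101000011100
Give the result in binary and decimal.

Shift left by 9: drop the top 9 bit(s), append 9 zero(s) on the right.
  001010101000011100  ->  discard [001010101], keep [000011100], append 000000000
= 000011100000000000

Answer: 000011100000000000 (14336)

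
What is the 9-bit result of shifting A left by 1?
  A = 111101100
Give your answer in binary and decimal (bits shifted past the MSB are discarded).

Shift left by 1: drop the top 1 bit(s), append 1 zero(s) on the right.
  111101100  ->  discard [1], keep [11101100], append 0
= 111011000

Answer: 111011000 (472)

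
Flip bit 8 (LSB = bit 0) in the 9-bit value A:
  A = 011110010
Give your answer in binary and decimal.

Mask = 1 << 8 = 100000000
Bit 8 of A is 0; XOR with the mask flips it to 1.
  011110010
^ 100000000
-----------
  111110010

Answer: 111110010 (498)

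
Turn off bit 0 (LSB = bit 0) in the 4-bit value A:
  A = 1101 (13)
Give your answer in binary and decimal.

Mask = ~(1 << 0) = 1110
Bit 0 of A is 1, so AND-ing with the mask clears it to 0.
  1101
& 1110
------
  1100

Answer: 1100 (12)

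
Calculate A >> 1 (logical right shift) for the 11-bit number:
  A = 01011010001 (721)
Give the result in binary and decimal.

Logical shift right by 1: drop the bottom 1 bit(s), prepend 1 zero(s) on the left.
  01011010001  ->  keep [0101101000], discard [1], prepend 0
= 00101101000

Answer: 00101101000 (360)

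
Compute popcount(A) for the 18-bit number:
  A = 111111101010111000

111111101010111000
1-bits at positions (from bit 0 = LSB): 3, 4, 5, 7, 9, 11, 12, 13, 14, 15, 16, 17
Count = 12

Answer: 12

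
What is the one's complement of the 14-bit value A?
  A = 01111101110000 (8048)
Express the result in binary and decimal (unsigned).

Flip each bit (0->1, 1->0):
  01111101110000
  10000010001111

Answer: 10000010001111 (8335)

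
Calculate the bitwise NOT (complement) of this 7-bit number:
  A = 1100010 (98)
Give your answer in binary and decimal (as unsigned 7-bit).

Flip each bit (0->1, 1->0):
  1100010
  0011101

Answer: 0011101 (29)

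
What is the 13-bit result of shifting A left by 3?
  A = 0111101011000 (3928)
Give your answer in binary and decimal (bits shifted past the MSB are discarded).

Shift left by 3: drop the top 3 bit(s), append 3 zero(s) on the right.
  0111101011000  ->  discard [011], keep [1101011000], append 000
= 1101011000000

Answer: 1101011000000 (6848)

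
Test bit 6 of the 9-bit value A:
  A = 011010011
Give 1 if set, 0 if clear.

Bit 6 is the 7th from the right.
  011010011
    ^
That bit is 1.

Answer: 1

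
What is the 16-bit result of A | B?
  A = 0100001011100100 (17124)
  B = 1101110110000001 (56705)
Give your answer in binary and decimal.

Apply | to each column (1 where either bit is 1):
  0100001011100100
| 1101110110000001
------------------
  1101111111100101

Answer: 1101111111100101 (57317)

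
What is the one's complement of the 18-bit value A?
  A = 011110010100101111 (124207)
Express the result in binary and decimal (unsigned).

Flip each bit (0->1, 1->0):
  011110010100101111
  100001101011010000

Answer: 100001101011010000 (137936)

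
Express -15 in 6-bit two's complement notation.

1. Binary of +15:  001111
2. Invert bits:     110000
3. Add 1:           110001

Answer: 110001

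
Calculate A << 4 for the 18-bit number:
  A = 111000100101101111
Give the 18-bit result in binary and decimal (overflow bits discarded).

Shift left by 4: drop the top 4 bit(s), append 4 zero(s) on the right.
  111000100101101111  ->  discard [1110], keep [00100101101111], append 0000
= 001001011011110000

Answer: 001001011011110000 (38640)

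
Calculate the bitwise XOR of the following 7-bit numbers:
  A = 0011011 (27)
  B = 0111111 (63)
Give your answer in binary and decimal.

Apply ^ to each column (1 where bits differ):
  0011011
^ 0111111
---------
  0100100

Answer: 0100100 (36)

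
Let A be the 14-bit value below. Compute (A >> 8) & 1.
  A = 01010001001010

Bit 8 is the 9th from the right.
  01010001001010
       ^
That bit is 0.

Answer: 0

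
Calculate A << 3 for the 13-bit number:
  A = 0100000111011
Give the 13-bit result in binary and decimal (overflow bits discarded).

Shift left by 3: drop the top 3 bit(s), append 3 zero(s) on the right.
  0100000111011  ->  discard [010], keep [0000111011], append 000
= 0000111011000

Answer: 0000111011000 (472)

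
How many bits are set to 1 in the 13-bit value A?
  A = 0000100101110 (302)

0000100101110
1-bits at positions (from bit 0 = LSB): 1, 2, 3, 5, 8
Count = 5

Answer: 5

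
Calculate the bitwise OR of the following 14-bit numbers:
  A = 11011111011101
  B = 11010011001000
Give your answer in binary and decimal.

Apply | to each column (1 where either bit is 1):
  11011111011101
| 11010011001000
----------------
  11011111011101

Answer: 11011111011101 (14301)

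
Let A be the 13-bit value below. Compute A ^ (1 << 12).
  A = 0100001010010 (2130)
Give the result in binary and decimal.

Mask = 1 << 12 = 1000000000000
Bit 12 of A is 0; XOR with the mask flips it to 1.
  0100001010010
^ 1000000000000
---------------
  1100001010010

Answer: 1100001010010 (6226)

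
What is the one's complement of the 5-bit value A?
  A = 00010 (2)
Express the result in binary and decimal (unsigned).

Flip each bit (0->1, 1->0):
  00010
  11101

Answer: 11101 (29)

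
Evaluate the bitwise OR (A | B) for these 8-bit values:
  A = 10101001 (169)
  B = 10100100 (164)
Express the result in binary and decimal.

Apply | to each column (1 where either bit is 1):
  10101001
| 10100100
----------
  10101101

Answer: 10101101 (173)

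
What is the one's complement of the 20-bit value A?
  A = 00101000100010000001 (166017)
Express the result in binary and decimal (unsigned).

Flip each bit (0->1, 1->0):
  00101000100010000001
  11010111011101111110

Answer: 11010111011101111110 (882558)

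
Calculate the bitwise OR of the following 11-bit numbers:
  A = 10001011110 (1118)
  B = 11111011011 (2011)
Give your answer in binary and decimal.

Apply | to each column (1 where either bit is 1):
  10001011110
| 11111011011
-------------
  11111011111

Answer: 11111011111 (2015)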